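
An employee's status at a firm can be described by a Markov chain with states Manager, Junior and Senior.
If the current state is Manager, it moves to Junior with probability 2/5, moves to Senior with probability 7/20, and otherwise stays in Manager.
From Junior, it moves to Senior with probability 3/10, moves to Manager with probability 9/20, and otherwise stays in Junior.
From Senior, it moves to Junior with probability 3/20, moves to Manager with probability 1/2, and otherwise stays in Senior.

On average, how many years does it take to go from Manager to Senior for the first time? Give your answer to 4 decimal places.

Let t(s) be the expected number of years to first reach Senior from state s, with t(Senior) = 0. Conditioning on the first year:
t(Manager) = 1 + 0.25·t(Manager) + 0.4·t(Junior)
t(Junior) = 1 + 0.45·t(Manager) + 0.25·t(Junior)
Solving: t(Manager) = 3.0065, t(Junior) = 3.1373.
Expected years from Manager to Senior: 3.0065.

3.0065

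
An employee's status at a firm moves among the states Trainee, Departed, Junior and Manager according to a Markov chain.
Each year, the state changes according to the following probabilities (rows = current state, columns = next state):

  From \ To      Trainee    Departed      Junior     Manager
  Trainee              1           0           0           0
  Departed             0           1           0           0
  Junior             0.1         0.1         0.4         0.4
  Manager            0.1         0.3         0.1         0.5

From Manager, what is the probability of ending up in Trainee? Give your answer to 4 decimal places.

0.2692

Let h(s) be the probability of absorption at Trainee starting from transient state s. Then h(Trainee) = 1 and h(Departed) = 0. By first-step analysis:
h(Junior) = 0.1·1 + 0.1·0 + 0.4·h(Junior) + 0.4·h(Manager)
h(Manager) = 0.1·1 + 0.3·0 + 0.1·h(Junior) + 0.5·h(Manager)
Solving: h(Junior) = 0.3462, h(Manager) = 0.2692.
Starting from Manager, the probability is 0.2692.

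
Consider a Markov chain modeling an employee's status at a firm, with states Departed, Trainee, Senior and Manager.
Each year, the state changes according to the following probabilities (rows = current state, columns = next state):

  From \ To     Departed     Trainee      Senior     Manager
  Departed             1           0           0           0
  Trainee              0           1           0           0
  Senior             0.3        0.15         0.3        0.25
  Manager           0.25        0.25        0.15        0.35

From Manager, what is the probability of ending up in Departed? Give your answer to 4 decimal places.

0.5269

Let h(s) be the probability of absorption at Departed starting from transient state s. Then h(Departed) = 1 and h(Trainee) = 0. By first-step analysis:
h(Senior) = 0.3·1 + 0.15·0 + 0.3·h(Senior) + 0.25·h(Manager)
h(Manager) = 0.25·1 + 0.25·0 + 0.15·h(Senior) + 0.35·h(Manager)
Solving: h(Senior) = 0.6168, h(Manager) = 0.5269.
Starting from Manager, the probability is 0.5269.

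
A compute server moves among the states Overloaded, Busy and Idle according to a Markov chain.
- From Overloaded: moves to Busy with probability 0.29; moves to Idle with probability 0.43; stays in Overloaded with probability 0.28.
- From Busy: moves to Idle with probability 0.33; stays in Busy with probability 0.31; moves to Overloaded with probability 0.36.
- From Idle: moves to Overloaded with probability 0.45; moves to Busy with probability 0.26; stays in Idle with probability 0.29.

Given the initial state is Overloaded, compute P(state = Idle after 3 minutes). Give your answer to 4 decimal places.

0.3540

Propagate the distribution vector 3 minutes from Overloaded.
After 0 minutes: (1.0000, 0.0000, 0.0000)
After 1 minute: (0.2800, 0.2900, 0.4300)
After 2 minutes: (0.3763, 0.2829, 0.3408)
After 3 minutes: (0.3606, 0.2854, 0.3540)
P(in Idle after 3 minutes) = 0.3540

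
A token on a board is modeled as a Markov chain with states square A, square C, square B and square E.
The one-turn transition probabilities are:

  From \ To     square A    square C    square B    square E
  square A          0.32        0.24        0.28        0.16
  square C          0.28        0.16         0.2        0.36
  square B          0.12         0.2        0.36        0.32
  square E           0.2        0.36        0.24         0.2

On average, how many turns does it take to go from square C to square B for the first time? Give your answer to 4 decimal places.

4.3080

Let t(s) be the expected number of turns to first reach square B from state s, with t(square B) = 0. Conditioning on the first turn:
t(square A) = 1 + 0.32·t(square A) + 0.24·t(square C) + 0.16·t(square E)
t(square C) = 1 + 0.28·t(square A) + 0.16·t(square C) + 0.36·t(square E)
t(square E) = 1 + 0.2·t(square A) + 0.36·t(square C) + 0.2·t(square E)
Solving: t(square A) = 3.9751, t(square C) = 4.3080, t(square E) = 4.1824.
Expected turns from square C to square B: 4.3080.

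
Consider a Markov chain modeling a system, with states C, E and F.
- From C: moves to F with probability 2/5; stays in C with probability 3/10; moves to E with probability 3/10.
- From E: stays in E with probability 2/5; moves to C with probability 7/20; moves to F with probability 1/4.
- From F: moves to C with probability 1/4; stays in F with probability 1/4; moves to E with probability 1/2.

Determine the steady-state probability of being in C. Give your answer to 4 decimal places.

Let the stationary distribution be π with π = πP and π_1 + π_2 + π_3 = 1.
π_1 = 0.3·π_1 + 0.35·π_2 + 0.25·π_3
π_2 = 0.3·π_1 + 0.4·π_2 + 0.5·π_3
Solving with the normalization constraint gives π = (0.3052, 0.3991, 0.2958).
So the stationary probability of C is 0.3052.

0.3052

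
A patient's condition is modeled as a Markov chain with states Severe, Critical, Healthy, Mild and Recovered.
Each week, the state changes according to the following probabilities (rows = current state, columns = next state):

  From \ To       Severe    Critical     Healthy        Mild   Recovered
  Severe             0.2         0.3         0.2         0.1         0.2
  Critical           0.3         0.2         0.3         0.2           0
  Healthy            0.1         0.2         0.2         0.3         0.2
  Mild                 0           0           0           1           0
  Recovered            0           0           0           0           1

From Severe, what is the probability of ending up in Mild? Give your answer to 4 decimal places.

Let h(s) be the probability of absorption at Mild starting from transient state s. Then h(Mild) = 1 and h(Recovered) = 0. By first-step analysis:
h(Severe) = 0.2·h(Severe) + 0.3·h(Critical) + 0.2·h(Healthy) + 0.1·1 + 0.2·0
h(Critical) = 0.3·h(Severe) + 0.2·h(Critical) + 0.3·h(Healthy) + 0.2·1
h(Healthy) = 0.1·h(Severe) + 0.2·h(Critical) + 0.2·h(Healthy) + 0.3·1 + 0.2·0
Solving: h(Severe) = 0.5324, h(Critical) = 0.6789, h(Healthy) = 0.6113.
Starting from Severe, the probability is 0.5324.

0.5324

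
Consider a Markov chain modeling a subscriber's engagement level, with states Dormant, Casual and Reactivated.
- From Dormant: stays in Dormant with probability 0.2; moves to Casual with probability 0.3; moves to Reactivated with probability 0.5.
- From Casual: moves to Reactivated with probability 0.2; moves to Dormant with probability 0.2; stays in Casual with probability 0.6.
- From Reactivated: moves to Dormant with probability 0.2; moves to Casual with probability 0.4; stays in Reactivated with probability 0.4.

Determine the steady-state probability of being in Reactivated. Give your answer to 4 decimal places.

0.3250

Let the stationary distribution be π with π = πP and π_1 + π_2 + π_3 = 1.
π_1 = 0.2·π_1 + 0.2·π_2 + 0.2·π_3
π_2 = 0.3·π_1 + 0.6·π_2 + 0.4·π_3
Solving with the normalization constraint gives π = (0.2000, 0.4750, 0.3250).
So the stationary probability of Reactivated is 0.3250.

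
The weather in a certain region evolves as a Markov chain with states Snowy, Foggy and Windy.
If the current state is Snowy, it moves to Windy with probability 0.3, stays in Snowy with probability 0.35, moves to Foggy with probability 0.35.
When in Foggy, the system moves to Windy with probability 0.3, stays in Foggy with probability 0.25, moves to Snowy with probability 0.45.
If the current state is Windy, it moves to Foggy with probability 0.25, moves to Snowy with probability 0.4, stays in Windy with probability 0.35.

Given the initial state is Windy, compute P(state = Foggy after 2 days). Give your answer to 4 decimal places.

0.2900

Sum over the intermediate state after 1 day:
P = P(Windy→Snowy)·P(Snowy→Foggy) + P(Windy→Foggy)·P(Foggy→Foggy) + P(Windy→Windy)·P(Windy→Foggy)
  = 0.4×0.35 + 0.25×0.25 + 0.35×0.25
  = 0.1400 + 0.0625 + 0.0875 = 0.2900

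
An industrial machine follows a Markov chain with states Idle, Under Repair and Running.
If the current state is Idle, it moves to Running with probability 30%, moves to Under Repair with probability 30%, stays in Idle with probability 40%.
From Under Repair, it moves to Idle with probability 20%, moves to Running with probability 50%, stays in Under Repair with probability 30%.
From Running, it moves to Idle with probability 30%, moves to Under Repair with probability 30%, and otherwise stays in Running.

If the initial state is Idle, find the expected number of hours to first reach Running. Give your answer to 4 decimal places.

2.7778

Let t(s) be the expected number of hours to first reach Running from state s, with t(Running) = 0. Conditioning on the first hour:
t(Idle) = 1 + 0.4·t(Idle) + 0.3·t(Under Repair)
t(Under Repair) = 1 + 0.2·t(Idle) + 0.3·t(Under Repair)
Solving: t(Idle) = 2.7778, t(Under Repair) = 2.2222.
Expected hours from Idle to Running: 2.7778.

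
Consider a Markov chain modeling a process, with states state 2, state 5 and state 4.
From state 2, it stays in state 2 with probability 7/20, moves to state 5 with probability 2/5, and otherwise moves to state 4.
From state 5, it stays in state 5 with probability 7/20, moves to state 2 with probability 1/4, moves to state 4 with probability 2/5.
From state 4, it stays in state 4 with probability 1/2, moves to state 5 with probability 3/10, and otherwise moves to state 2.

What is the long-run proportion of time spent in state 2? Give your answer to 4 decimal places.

Let the stationary distribution be π with π = πP and π_1 + π_2 + π_3 = 1.
π_1 = 0.35·π_1 + 0.25·π_2 + 0.2·π_3
π_2 = 0.4·π_1 + 0.35·π_2 + 0.3·π_3
Solving with the normalization constraint gives π = (0.2555, 0.3427, 0.4019).
So the stationary probability of state 2 is 0.2555.

0.2555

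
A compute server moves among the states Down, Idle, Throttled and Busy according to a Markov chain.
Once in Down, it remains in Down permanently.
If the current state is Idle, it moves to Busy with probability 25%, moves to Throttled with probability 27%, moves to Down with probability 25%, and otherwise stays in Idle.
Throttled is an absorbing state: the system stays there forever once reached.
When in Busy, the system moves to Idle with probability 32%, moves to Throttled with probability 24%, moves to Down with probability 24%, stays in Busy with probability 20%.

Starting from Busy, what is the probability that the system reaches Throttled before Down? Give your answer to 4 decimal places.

Let h(s) be the probability of absorption at Throttled starting from transient state s. Then h(Throttled) = 1 and h(Down) = 0. By first-step analysis:
h(Idle) = 0.25·0 + 0.23·h(Idle) + 0.27·1 + 0.25·h(Busy)
h(Busy) = 0.24·0 + 0.32·h(Idle) + 0.24·1 + 0.2·h(Busy)
Solving: h(Idle) = 0.5149, h(Busy) = 0.5060.
Starting from Busy, the probability is 0.5060.

0.5060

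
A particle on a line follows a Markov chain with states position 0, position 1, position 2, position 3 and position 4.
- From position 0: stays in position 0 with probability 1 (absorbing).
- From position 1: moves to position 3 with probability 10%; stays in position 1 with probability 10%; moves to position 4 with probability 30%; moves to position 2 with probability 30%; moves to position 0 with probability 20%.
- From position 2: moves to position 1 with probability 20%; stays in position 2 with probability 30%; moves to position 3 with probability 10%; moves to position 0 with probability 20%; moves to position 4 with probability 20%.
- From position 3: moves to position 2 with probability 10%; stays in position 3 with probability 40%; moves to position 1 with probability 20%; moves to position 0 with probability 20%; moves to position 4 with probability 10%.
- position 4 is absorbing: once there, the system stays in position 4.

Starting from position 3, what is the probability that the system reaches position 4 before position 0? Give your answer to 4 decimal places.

Let h(s) be the probability of absorption at position 4 starting from transient state s. Then h(position 4) = 1 and h(position 0) = 0. By first-step analysis:
h(position 1) = 0.2·0 + 0.1·h(position 1) + 0.3·h(position 2) + 0.1·h(position 3) + 0.3·1
h(position 2) = 0.2·0 + 0.2·h(position 1) + 0.3·h(position 2) + 0.1·h(position 3) + 0.2·1
h(position 3) = 0.2·0 + 0.2·h(position 1) + 0.1·h(position 2) + 0.4·h(position 3) + 0.1·1
Solving: h(position 1) = 0.5498, h(position 2) = 0.5048, h(position 3) = 0.4341.
Starting from position 3, the probability is 0.4341.

0.4341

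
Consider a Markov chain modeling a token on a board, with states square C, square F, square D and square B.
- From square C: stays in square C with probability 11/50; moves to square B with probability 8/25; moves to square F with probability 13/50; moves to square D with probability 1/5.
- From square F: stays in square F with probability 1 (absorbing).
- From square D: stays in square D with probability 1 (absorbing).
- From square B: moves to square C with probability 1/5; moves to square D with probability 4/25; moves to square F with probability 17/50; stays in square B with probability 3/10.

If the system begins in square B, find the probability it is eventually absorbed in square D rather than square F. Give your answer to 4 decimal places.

Let h(s) be the probability of absorption at square D starting from transient state s. Then h(square D) = 1 and h(square F) = 0. By first-step analysis:
h(square C) = 0.22·h(square C) + 0.26·0 + 0.2·1 + 0.32·h(square B)
h(square B) = 0.2·h(square C) + 0.34·0 + 0.16·1 + 0.3·h(square B)
Solving: h(square C) = 0.3967, h(square B) = 0.3419.
Starting from square B, the probability is 0.3419.

0.3419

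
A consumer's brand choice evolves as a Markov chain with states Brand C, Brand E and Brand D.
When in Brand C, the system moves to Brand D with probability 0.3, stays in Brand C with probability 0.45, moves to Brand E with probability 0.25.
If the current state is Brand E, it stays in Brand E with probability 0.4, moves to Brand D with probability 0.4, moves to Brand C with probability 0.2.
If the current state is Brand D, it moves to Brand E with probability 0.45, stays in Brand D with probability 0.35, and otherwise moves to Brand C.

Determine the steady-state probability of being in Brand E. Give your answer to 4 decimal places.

Let the stationary distribution be π with π = πP and π_1 + π_2 + π_3 = 1.
π_1 = 0.45·π_1 + 0.2·π_2 + 0.2·π_3
π_2 = 0.25·π_1 + 0.4·π_2 + 0.45·π_3
Solving with the normalization constraint gives π = (0.2667, 0.3778, 0.3556).
So the stationary probability of Brand E is 0.3778.

0.3778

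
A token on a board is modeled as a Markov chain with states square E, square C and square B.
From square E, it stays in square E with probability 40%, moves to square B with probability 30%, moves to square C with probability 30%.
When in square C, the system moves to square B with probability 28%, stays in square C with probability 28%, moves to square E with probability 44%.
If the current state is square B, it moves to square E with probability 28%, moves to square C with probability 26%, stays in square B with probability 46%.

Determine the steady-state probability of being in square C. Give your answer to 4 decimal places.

Let the stationary distribution be π with π = πP and π_1 + π_2 + π_3 = 1.
π_1 = 0.4·π_1 + 0.44·π_2 + 0.28·π_3
π_2 = 0.3·π_1 + 0.28·π_2 + 0.26·π_3
Solving with the normalization constraint gives π = (0.3692, 0.2804, 0.3505).
So the stationary probability of square C is 0.2804.

0.2804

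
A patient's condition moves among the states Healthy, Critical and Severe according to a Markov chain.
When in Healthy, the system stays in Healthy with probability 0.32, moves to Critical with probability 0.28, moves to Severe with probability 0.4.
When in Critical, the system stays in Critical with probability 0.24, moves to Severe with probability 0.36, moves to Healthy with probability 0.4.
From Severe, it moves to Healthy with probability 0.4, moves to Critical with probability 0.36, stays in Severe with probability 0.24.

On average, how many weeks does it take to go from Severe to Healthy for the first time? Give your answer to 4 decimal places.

2.5000

Let t(s) be the expected number of weeks to first reach Healthy from state s, with t(Healthy) = 0. Conditioning on the first week:
t(Critical) = 1 + 0.24·t(Critical) + 0.36·t(Severe)
t(Severe) = 1 + 0.36·t(Critical) + 0.24·t(Severe)
Solving: t(Critical) = 2.5000, t(Severe) = 2.5000.
Expected weeks from Severe to Healthy: 2.5000.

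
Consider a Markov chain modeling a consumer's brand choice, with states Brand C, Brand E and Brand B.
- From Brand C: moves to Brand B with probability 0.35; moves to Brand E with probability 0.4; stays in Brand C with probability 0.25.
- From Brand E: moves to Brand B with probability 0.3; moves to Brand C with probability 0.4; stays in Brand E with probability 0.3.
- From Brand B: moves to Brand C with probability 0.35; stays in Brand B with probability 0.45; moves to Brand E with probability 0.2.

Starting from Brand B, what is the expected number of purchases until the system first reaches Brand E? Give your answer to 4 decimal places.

3.7931

Let t(s) be the expected number of purchases to first reach Brand E from state s, with t(Brand E) = 0. Conditioning on the first purchase:
t(Brand C) = 1 + 0.25·t(Brand C) + 0.35·t(Brand B)
t(Brand B) = 1 + 0.35·t(Brand C) + 0.45·t(Brand B)
Solving: t(Brand C) = 3.1034, t(Brand B) = 3.7931.
Expected purchases from Brand B to Brand E: 3.7931.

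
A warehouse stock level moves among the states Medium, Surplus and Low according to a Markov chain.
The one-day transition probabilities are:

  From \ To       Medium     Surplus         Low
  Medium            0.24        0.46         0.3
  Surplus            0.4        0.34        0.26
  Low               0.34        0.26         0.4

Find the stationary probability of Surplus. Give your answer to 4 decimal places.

0.3540

Let the stationary distribution be π with π = πP and π_1 + π_2 + π_3 = 1.
π_1 = 0.24·π_1 + 0.4·π_2 + 0.34·π_3
π_2 = 0.46·π_1 + 0.34·π_2 + 0.26·π_3
Solving with the normalization constraint gives π = (0.3284, 0.3540, 0.3176).
So the stationary probability of Surplus is 0.3540.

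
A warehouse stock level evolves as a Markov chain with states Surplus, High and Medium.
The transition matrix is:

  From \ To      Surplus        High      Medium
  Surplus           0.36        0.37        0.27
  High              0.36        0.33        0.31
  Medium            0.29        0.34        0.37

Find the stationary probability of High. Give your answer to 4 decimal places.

0.3467

Let the stationary distribution be π with π = πP and π_1 + π_2 + π_3 = 1.
π_1 = 0.36·π_1 + 0.36·π_2 + 0.29·π_3
π_2 = 0.37·π_1 + 0.33·π_2 + 0.34·π_3
Solving with the normalization constraint gives π = (0.3379, 0.3467, 0.3154).
So the stationary probability of High is 0.3467.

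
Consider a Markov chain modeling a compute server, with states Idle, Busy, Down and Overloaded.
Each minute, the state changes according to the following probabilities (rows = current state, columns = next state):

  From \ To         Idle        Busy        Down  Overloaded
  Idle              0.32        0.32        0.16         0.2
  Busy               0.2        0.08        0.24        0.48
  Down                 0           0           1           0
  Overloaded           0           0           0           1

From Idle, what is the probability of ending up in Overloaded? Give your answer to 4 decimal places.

Let h(s) be the probability of absorption at Overloaded starting from transient state s. Then h(Overloaded) = 1 and h(Down) = 0. By first-step analysis:
h(Idle) = 0.32·h(Idle) + 0.32·h(Busy) + 0.16·0 + 0.2·1
h(Busy) = 0.2·h(Idle) + 0.08·h(Busy) + 0.24·0 + 0.48·1
Solving: h(Idle) = 0.6011, h(Busy) = 0.6524.
Starting from Idle, the probability is 0.6011.

0.6011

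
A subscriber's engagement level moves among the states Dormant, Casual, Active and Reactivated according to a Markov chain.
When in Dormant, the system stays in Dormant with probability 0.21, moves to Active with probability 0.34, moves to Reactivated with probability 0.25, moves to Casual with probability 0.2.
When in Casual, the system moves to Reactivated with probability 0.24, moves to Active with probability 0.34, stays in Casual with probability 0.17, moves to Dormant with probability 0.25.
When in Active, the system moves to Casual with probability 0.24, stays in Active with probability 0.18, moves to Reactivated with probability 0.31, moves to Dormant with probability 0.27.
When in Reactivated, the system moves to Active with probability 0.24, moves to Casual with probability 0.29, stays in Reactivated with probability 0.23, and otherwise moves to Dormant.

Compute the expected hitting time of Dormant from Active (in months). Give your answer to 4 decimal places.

3.8894

Let t(s) be the expected number of months to first reach Dormant from state s, with t(Dormant) = 0. Conditioning on the first month:
t(Casual) = 1 + 0.17·t(Casual) + 0.34·t(Active) + 0.24·t(Reactivated)
t(Active) = 1 + 0.24·t(Casual) + 0.18·t(Active) + 0.31·t(Reactivated)
t(Reactivated) = 1 + 0.29·t(Casual) + 0.24·t(Active) + 0.23·t(Reactivated)
Solving: t(Casual) = 3.9548, t(Active) = 3.8894, t(Reactivated) = 4.0005.
Expected months from Active to Dormant: 3.8894.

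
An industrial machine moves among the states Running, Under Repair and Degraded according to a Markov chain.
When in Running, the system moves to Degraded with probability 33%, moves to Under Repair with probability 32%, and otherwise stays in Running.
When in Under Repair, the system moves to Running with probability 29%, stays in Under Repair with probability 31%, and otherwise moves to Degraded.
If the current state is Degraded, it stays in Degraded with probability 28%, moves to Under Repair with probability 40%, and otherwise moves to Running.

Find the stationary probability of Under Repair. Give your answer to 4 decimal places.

0.3435

Let the stationary distribution be π with π = πP and π_1 + π_2 + π_3 = 1.
π_1 = 0.35·π_1 + 0.29·π_2 + 0.32·π_3
π_2 = 0.32·π_1 + 0.31·π_2 + 0.4·π_3
Solving with the normalization constraint gives π = (0.3193, 0.3435, 0.3372).
So the stationary probability of Under Repair is 0.3435.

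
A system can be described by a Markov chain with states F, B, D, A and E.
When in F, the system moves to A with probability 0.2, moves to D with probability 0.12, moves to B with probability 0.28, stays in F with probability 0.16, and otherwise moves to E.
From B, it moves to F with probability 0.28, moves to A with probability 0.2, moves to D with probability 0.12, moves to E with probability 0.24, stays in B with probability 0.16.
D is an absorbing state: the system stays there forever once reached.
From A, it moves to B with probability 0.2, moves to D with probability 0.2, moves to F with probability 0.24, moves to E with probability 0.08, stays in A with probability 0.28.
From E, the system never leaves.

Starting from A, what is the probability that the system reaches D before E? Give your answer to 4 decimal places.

Let h(s) be the probability of absorption at D starting from transient state s. Then h(D) = 1 and h(E) = 0. By first-step analysis:
h(F) = 0.16·h(F) + 0.28·h(B) + 0.12·1 + 0.2·h(A) + 0.24·0
h(B) = 0.28·h(F) + 0.16·h(B) + 0.12·1 + 0.2·h(A) + 0.24·0
h(A) = 0.24·h(F) + 0.2·h(B) + 0.2·1 + 0.28·h(A) + 0.08·0
Solving: h(F) = 0.4010, h(B) = 0.4010, h(A) = 0.5228.
Starting from A, the probability is 0.5228.

0.5228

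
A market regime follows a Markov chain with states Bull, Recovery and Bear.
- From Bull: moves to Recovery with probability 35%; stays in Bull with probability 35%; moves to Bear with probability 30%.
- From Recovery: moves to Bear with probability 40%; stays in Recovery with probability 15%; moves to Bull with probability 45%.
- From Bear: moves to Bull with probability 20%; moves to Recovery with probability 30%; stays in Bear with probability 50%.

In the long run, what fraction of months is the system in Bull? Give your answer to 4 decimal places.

0.3161

Let the stationary distribution be π with π = πP and π_1 + π_2 + π_3 = 1.
π_1 = 0.35·π_1 + 0.45·π_2 + 0.2·π_3
π_2 = 0.35·π_1 + 0.15·π_2 + 0.3·π_3
Solving with the normalization constraint gives π = (0.3161, 0.2746, 0.4093).
So the stationary probability of Bull is 0.3161.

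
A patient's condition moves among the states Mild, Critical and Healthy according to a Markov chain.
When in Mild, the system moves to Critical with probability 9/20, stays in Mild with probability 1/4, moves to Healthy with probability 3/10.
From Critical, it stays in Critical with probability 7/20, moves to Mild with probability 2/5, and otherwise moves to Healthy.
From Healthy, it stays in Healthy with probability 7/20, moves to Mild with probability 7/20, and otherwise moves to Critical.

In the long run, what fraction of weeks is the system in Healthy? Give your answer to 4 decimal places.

0.2964

Let the stationary distribution be π with π = πP and π_1 + π_2 + π_3 = 1.
π_1 = 0.25·π_1 + 0.4·π_2 + 0.35·π_3
π_2 = 0.45·π_1 + 0.35·π_2 + 0.3·π_3
Solving with the normalization constraint gives π = (0.3349, 0.3687, 0.2964).
So the stationary probability of Healthy is 0.2964.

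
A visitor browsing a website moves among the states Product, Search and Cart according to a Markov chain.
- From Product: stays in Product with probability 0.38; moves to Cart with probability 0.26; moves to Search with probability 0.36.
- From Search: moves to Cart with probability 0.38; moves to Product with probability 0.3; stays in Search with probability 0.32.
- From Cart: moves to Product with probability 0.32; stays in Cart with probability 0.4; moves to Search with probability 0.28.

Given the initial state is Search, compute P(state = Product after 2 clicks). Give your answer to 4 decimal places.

Sum over the intermediate state after 1 click:
P = P(Search→Product)·P(Product→Product) + P(Search→Search)·P(Search→Product) + P(Search→Cart)·P(Cart→Product)
  = 0.3×0.38 + 0.32×0.3 + 0.38×0.32
  = 0.1140 + 0.0960 + 0.1216 = 0.3316

0.3316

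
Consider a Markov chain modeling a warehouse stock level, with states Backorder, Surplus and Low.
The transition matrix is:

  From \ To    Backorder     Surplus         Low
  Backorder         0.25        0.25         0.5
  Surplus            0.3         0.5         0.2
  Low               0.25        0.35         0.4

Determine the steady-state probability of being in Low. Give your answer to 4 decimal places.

Let the stationary distribution be π with π = πP and π_1 + π_2 + π_3 = 1.
π_1 = 0.25·π_1 + 0.3·π_2 + 0.25·π_3
π_2 = 0.25·π_1 + 0.5·π_2 + 0.35·π_3
Solving with the normalization constraint gives π = (0.2690, 0.3801, 0.3509).
So the stationary probability of Low is 0.3509.

0.3509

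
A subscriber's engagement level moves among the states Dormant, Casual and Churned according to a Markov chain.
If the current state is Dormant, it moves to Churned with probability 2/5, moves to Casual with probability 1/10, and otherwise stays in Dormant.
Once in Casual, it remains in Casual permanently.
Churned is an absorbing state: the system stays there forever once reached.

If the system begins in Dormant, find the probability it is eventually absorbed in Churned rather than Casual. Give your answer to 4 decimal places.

0.8000

Let h(s) be the probability of absorption at Churned starting from transient state s. Then h(Churned) = 1 and h(Casual) = 0. By first-step analysis:
h(Dormant) = 0.5·h(Dormant) + 0.1·0 + 0.4·1
Solving: h(Dormant) = 0.8000.
Starting from Dormant, the probability is 0.8000.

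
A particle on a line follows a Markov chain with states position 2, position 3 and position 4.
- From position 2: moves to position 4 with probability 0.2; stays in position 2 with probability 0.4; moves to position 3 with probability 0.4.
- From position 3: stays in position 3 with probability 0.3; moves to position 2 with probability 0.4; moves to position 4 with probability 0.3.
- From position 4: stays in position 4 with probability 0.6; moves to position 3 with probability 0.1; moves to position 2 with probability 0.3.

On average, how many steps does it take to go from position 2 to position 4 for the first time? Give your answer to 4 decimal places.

Let t(s) be the expected number of steps to first reach position 4 from state s, with t(position 4) = 0. Conditioning on the first step:
t(position 2) = 1 + 0.4·t(position 2) + 0.4·t(position 3)
t(position 3) = 1 + 0.4·t(position 2) + 0.3·t(position 3)
Solving: t(position 2) = 4.2308, t(position 3) = 3.8462.
Expected steps from position 2 to position 4: 4.2308.

4.2308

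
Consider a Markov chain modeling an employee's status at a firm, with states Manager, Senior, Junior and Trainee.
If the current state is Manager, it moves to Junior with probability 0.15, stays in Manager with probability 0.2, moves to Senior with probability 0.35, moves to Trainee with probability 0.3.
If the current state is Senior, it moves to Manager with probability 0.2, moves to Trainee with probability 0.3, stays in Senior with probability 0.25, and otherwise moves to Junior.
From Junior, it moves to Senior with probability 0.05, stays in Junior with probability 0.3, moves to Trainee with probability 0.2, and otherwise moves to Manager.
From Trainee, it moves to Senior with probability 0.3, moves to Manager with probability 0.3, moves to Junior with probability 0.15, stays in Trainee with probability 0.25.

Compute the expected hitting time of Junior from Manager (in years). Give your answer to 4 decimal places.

Let t(s) be the expected number of years to first reach Junior from state s, with t(Junior) = 0. Conditioning on the first year:
t(Manager) = 1 + 0.2·t(Manager) + 0.35·t(Senior) + 0.3·t(Trainee)
t(Senior) = 1 + 0.2·t(Manager) + 0.25·t(Senior) + 0.3·t(Trainee)
t(Trainee) = 1 + 0.3·t(Manager) + 0.3·t(Senior) + 0.25·t(Trainee)
Solving: t(Manager) = 5.5396, t(Senior) = 5.0360, t(Trainee) = 5.5635.
Expected years from Manager to Junior: 5.5396.

5.5396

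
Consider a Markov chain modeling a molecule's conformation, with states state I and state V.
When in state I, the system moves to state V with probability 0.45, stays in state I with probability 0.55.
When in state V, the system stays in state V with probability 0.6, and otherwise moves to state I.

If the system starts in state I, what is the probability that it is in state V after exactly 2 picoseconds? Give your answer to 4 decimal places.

Sum over the intermediate state after 1 picosecond:
P = P(state I→state I)·P(state I→state V) + P(state I→state V)·P(state V→state V)
  = 0.55×0.45 + 0.45×0.6
  = 0.2475 + 0.2700 = 0.5175

0.5175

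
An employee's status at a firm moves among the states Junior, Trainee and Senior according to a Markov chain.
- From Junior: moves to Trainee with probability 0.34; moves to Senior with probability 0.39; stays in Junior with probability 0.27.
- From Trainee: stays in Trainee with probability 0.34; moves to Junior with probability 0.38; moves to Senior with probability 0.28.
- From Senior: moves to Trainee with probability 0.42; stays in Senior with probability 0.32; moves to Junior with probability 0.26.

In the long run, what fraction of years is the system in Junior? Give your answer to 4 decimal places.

0.3070

Let the stationary distribution be π with π = πP and π_1 + π_2 + π_3 = 1.
π_1 = 0.27·π_1 + 0.38·π_2 + 0.26·π_3
π_2 = 0.34·π_1 + 0.34·π_2 + 0.42·π_3
Solving with the normalization constraint gives π = (0.3070, 0.3661, 0.3268).
So the stationary probability of Junior is 0.3070.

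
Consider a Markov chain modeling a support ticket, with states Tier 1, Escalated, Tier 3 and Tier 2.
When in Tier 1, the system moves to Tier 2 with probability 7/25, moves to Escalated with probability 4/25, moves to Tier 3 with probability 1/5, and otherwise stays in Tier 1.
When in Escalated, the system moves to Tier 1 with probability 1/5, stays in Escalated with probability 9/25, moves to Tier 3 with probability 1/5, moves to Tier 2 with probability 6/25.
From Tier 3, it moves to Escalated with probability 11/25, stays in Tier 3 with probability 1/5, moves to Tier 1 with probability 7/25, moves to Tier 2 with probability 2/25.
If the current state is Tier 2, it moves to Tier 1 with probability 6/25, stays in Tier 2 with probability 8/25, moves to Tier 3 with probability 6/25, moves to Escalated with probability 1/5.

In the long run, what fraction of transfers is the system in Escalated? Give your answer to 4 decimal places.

0.2851

Let the stationary distribution be π with π = πP and π_1 + π_2 + π_3 + π_4 = 1.
π_1 = 0.36·π_1 + 0.2·π_2 + 0.28·π_3 + 0.24·π_4
π_2 = 0.16·π_1 + 0.36·π_2 + 0.44·π_3 + 0.2·π_4
π_3 = 0.2·π_1 + 0.2·π_2 + 0.2·π_3 + 0.24·π_4
Solving with the normalization constraint gives π = (0.2693, 0.2851, 0.2094, 0.2362).
So the stationary probability of Escalated is 0.2851.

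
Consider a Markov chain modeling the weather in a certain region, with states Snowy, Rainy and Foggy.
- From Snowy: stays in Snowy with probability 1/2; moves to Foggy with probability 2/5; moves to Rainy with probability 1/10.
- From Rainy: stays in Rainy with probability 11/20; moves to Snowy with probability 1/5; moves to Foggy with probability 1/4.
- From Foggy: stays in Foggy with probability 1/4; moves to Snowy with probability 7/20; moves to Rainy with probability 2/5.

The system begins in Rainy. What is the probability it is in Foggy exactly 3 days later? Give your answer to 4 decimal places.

Propagate the distribution vector 3 days from Rainy.
After 0 days: (0.0000, 1.0000, 0.0000)
After 1 day: (0.2000, 0.5500, 0.2500)
After 2 days: (0.2975, 0.4225, 0.2800)
After 3 days: (0.3313, 0.3741, 0.2946)
P(in Foggy after 3 days) = 0.2946

0.2946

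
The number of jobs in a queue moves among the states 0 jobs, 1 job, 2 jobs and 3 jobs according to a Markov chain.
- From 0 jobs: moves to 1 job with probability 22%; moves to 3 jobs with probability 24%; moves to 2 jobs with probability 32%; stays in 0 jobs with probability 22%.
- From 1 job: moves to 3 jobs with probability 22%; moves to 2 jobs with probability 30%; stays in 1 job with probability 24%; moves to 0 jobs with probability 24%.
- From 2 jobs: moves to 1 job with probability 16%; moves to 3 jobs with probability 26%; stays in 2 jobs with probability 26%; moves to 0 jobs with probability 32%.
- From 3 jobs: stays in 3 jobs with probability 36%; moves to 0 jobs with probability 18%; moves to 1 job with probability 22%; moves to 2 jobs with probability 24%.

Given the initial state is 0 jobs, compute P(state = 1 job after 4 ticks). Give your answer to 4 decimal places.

0.2075

Propagate the distribution vector 4 ticks from 0 jobs.
After 0 ticks: (1.0000, 0.0000, 0.0000, 0.0000)
After 1 tick: (0.2200, 0.2200, 0.3200, 0.2400)
After 2 ticks: (0.2468, 0.2052, 0.2772, 0.2708)
After 3 ticks: (0.2410, 0.2075, 0.2776, 0.2739)
After 4 ticks: (0.2410, 0.2075, 0.2773, 0.2743)
P(in 1 job after 4 ticks) = 0.2075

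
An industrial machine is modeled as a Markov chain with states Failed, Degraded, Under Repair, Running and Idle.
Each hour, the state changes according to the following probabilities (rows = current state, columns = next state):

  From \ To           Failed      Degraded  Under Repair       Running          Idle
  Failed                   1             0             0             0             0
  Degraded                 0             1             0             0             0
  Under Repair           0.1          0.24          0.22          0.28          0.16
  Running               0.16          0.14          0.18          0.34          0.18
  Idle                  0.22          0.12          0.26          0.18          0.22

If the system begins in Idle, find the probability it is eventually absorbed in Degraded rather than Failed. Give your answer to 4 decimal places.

0.4620

Let h(s) be the probability of absorption at Degraded starting from transient state s. Then h(Degraded) = 1 and h(Failed) = 0. By first-step analysis:
h(Under Repair) = 0.1·0 + 0.24·1 + 0.22·h(Under Repair) + 0.28·h(Running) + 0.16·h(Idle)
h(Running) = 0.16·0 + 0.14·1 + 0.18·h(Under Repair) + 0.34·h(Running) + 0.18·h(Idle)
h(Idle) = 0.22·0 + 0.12·1 + 0.26·h(Under Repair) + 0.18·h(Running) + 0.22·h(Idle)
Solving: h(Under Repair) = 0.5807, h(Running) = 0.4965, h(Idle) = 0.4620.
Starting from Idle, the probability is 0.4620.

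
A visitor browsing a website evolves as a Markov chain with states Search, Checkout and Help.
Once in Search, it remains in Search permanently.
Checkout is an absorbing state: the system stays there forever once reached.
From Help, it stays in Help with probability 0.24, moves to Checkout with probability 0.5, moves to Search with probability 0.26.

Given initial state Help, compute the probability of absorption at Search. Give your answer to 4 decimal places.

Let h(s) be the probability of absorption at Search starting from transient state s. Then h(Search) = 1 and h(Checkout) = 0. By first-step analysis:
h(Help) = 0.26·1 + 0.5·0 + 0.24·h(Help)
Solving: h(Help) = 0.3421.
Starting from Help, the probability is 0.3421.

0.3421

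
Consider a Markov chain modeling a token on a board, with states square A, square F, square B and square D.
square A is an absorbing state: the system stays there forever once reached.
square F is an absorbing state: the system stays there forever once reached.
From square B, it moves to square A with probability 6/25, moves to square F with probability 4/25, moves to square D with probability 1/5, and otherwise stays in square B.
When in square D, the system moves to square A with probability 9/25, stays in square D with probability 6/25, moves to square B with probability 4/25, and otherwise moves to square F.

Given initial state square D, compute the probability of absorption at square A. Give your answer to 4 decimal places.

0.6000

Let h(s) be the probability of absorption at square A starting from transient state s. Then h(square A) = 1 and h(square F) = 0. By first-step analysis:
h(square B) = 0.24·1 + 0.16·0 + 0.4·h(square B) + 0.2·h(square D)
h(square D) = 0.36·1 + 0.24·0 + 0.16·h(square B) + 0.24·h(square D)
Solving: h(square B) = 0.6000, h(square D) = 0.6000.
Starting from square D, the probability is 0.6000.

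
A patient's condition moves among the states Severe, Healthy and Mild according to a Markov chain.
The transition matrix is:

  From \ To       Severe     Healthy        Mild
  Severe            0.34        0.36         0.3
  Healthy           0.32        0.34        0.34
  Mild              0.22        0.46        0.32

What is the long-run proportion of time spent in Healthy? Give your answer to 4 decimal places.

0.3845

Let the stationary distribution be π with π = πP and π_1 + π_2 + π_3 = 1.
π_1 = 0.34·π_1 + 0.32·π_2 + 0.22·π_3
π_2 = 0.36·π_1 + 0.34·π_2 + 0.46·π_3
Solving with the normalization constraint gives π = (0.2937, 0.3845, 0.3218).
So the stationary probability of Healthy is 0.3845.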